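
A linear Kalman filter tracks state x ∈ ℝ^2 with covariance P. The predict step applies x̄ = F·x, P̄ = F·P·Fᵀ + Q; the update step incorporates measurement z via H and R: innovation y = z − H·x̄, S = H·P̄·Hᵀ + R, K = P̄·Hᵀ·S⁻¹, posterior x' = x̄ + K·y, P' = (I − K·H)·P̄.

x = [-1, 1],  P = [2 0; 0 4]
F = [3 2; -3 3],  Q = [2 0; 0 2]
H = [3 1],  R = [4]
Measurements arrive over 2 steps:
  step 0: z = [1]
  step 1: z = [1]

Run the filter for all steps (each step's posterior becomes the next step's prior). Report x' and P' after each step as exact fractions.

step 0: x̄ = F·x = [-1, 6]
step 0: P̄ = F·P·Fᵀ + Q = [36 6; 6 56]
step 0: y = z − H·x̄ = [-2]
step 0: S = H·P̄·Hᵀ + R = [420]
step 0: K = P̄·Hᵀ·S⁻¹ = [19/70; 37/210]
step 0: x' = x̄ + K·y = [-54/35, 593/105]
step 0: P' = (I − K·H)·P̄ = [177/35 -493/35; -493/35 4511/105]
step 1: x̄ = F·x = [20/3, 151/7]
step 1: P̄ = F·P·Fᵀ + Q = [151/3 170; 170 4814/7]
step 1: y = z − H·x̄ = [-284/7]
step 1: S = H·P̄·Hᵀ + R = [15153/7]
step 1: K = P̄·Hᵀ·S⁻¹ = [749/5051; 8384/15153]
step 1: x' = x̄ + K·y = [9856/15153, -13279/15153]
step 1: P' = (I − K·H)·P̄ = [41414/15153 -38418/5051; -38418/5051 379298/15153]

step 0: x' = [-54/35, 593/105], P' = [177/35 -493/35; -493/35 4511/105]
step 1: x' = [9856/15153, -13279/15153], P' = [41414/15153 -38418/5051; -38418/5051 379298/15153]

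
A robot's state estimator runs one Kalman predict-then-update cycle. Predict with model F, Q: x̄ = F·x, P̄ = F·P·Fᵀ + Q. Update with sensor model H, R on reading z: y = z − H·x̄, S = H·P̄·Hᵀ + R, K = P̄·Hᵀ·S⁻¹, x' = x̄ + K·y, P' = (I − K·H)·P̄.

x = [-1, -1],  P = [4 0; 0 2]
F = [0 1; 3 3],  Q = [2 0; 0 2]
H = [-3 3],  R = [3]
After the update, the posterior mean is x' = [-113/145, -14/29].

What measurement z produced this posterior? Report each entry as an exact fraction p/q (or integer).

z = [1]

x̄ = F·x = [-1, -6]
P̄ = F·P·Fᵀ + Q = [4 6; 6 56]
S = H·P̄·Hᵀ + R = [435]
K = P̄·Hᵀ·S⁻¹ = [2/145; 10/29]
x' − x̄ = [32/145, 160/29] = K·y
y = (KᵀK)⁻¹·Kᵀ·(x' − x̄) = [16]
z = y + H·x̄ = [16] + [-15] = [1]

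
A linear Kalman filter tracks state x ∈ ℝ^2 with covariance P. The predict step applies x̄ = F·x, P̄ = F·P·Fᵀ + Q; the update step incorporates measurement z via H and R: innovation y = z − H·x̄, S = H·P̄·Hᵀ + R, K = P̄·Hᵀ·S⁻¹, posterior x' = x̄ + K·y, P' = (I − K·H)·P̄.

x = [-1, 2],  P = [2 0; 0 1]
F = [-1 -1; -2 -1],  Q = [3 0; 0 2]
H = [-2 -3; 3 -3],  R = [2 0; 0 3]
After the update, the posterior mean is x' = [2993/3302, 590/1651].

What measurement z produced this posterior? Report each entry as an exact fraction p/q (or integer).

x̄ = F·x = [-1, 0]
P̄ = F·P·Fᵀ + Q = [6 5; 5 11]
S = H·P̄·Hᵀ + R = [185 48; 48 66]
K = P̄·Hᵀ·S⁻¹ = [-321/1651 617/3302; -329/1651 -211/1651]
x' − x̄ = [6295/3302, 590/1651] = K·y
y = (KᵀK)⁻¹·Kᵀ·(x' − x̄) = [-5, 5]
z = y + H·x̄ = [-5, 5] + [2, -3] = [-3, 2]

z = [-3, 2]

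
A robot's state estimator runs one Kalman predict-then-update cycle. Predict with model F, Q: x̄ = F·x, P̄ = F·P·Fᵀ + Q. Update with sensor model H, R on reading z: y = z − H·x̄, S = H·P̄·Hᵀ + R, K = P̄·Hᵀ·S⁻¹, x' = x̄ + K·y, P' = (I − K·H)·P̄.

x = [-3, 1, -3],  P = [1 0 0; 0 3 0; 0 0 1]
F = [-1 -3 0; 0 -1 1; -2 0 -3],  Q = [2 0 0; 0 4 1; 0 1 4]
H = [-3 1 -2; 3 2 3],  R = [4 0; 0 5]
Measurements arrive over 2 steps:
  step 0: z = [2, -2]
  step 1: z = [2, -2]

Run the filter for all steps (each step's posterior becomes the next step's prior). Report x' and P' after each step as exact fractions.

step 0: x̄ = F·x = [0, -4, 15]
step 0: P̄ = F·P·Fᵀ + Q = [30 9 2; 9 8 -2; 2 -2 17]
step 0: y = z − H·x̄ = [36, -39]
step 0: S = H·P̄·Hᵀ + R = [328 -411; -411 580]
step 0: K = P̄·Hᵀ·S⁻¹ = [-2446/21319 2457/21319; 6507/21319 5971/21319; -2577/21319 122/21319]
step 0: x' = x̄ + K·y = [-183879/21319, -83893/21319, 222255/21319]
step 0: P' = (I − K·H)·P̄ = [151562/21319 64272/21319 -190315/21319; 64272/21319 47230/21319 -85807/21319; -190315/21319 -85807/21319 247723/21319]
step 1: x̄ = F·x = [435558/21319, 306148/21319, -299007/21319]
step 1: P̄ = F·P·Fᵀ + Q = [1004902/21319 653698/21319 -654452/21319; 653698/21319 551843/21319 -470097/21319; -654452/21319 -470097/21319 637251/21319]
step 1: y = z − H·x̄ = [445150/21319, -1064587/21319]
step 1: S = H·P̄·Hᵀ + R = [2335017/21319 -3438155/21319; -3438155/21319 7516420/21319]
step 1: K = P̄·Hᵀ·S⁻¹ = [1892010/53755417 88672798/268777085; 20289509/53755417 105566362/268777085; -16564401/53755417 -73349706/268777085]
step 1: x' = x̄ + K·y = [1260811616/268777085, 706429244/268777085, -1836263517/268777085]
step 1: P' = (I − K·H)·P̄ = [3325248798/268777085 1567999282/268777085 -4222793656/268777085; 1567999282/268777085 996718858/268777085 -2056534584/268777085; -4222793656/268777085 -2056534584/268777085 5471567202/268777085]

step 0: x' = [-183879/21319, -83893/21319, 222255/21319], P' = [151562/21319 64272/21319 -190315/21319; 64272/21319 47230/21319 -85807/21319; -190315/21319 -85807/21319 247723/21319]
step 1: x' = [1260811616/268777085, 706429244/268777085, -1836263517/268777085], P' = [3325248798/268777085 1567999282/268777085 -4222793656/268777085; 1567999282/268777085 996718858/268777085 -2056534584/268777085; -4222793656/268777085 -2056534584/268777085 5471567202/268777085]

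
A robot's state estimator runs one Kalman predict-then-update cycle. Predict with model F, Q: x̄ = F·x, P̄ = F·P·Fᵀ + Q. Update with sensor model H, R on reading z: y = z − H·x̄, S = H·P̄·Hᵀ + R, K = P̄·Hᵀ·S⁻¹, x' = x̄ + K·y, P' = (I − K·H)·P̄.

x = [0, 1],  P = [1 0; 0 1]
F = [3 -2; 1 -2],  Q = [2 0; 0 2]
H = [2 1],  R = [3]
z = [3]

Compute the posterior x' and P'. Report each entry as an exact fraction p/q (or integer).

x̄ = F·x = [-2, -2]
P̄ = F·P·Fᵀ + Q = [15 7; 7 7]
y = z − H·x̄ = [9]
S = H·P̄·Hᵀ + R = [98]
K = P̄·Hᵀ·S⁻¹ = [37/98; 3/14]
x' = x̄ + K·y = [137/98, -1/14]
P' = (I − K·H)·P̄ = [101/98 -13/14; -13/14 5/2]

x' = [137/98, -1/14]
P' = [101/98 -13/14; -13/14 5/2]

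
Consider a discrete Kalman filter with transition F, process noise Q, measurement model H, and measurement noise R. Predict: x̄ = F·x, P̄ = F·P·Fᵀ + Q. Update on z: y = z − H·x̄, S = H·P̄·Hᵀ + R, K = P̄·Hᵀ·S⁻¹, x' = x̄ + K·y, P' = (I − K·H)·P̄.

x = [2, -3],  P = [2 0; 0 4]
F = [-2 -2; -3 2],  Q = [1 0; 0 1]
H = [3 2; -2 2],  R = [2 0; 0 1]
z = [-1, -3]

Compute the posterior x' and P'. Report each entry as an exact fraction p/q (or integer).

x' = [34325/86763, -33320/28921]
P' = [10358/86763 570/28921; 570/28921 4891/28921]

x̄ = F·x = [2, -12]
P̄ = F·P·Fᵀ + Q = [25 -4; -4 35]
y = z − H·x̄ = [17, 25]
S = H·P̄·Hᵀ + R = [319 -18; -18 273]
K = P̄·Hᵀ·S⁻¹ = [5749/28921 -17296/86763; 5746/28921 8642/28921]
x' = x̄ + K·y = [34325/86763, -33320/28921]
P' = (I − K·H)·P̄ = [10358/86763 570/28921; 570/28921 4891/28921]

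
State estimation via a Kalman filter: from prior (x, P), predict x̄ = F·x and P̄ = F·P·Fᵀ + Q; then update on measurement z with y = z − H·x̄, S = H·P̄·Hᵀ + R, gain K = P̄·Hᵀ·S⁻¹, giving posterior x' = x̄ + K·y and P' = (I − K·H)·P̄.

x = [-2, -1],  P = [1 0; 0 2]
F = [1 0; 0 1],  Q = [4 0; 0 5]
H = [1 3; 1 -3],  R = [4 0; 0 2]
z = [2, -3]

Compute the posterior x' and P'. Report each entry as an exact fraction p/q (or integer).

x̄ = F·x = [-2, -1]
P̄ = F·P·Fᵀ + Q = [5 0; 0 7]
y = z − H·x̄ = [7, -4]
S = H·P̄·Hᵀ + R = [72 -58; -58 70]
K = P̄·Hᵀ·S⁻¹ = [160/419 325/838; 63/419 -147/838]
x' = x̄ + K·y = [-368/419, 316/419]
P' = (I − K·H)·P̄ = [965/838 105/838; 105/838 133/838]

x' = [-368/419, 316/419]
P' = [965/838 105/838; 105/838 133/838]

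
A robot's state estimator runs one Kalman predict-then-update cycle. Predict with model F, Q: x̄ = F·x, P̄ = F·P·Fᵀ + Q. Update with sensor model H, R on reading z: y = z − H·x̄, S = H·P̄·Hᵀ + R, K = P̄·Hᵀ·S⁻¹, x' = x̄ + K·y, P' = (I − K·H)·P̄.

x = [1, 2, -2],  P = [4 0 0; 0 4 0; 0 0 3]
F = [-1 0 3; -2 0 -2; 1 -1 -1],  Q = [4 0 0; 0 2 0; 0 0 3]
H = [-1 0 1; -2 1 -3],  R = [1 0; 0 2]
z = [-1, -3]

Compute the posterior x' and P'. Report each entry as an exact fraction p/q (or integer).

x̄ = F·x = [-7, 2, 1]
P̄ = F·P·Fᵀ + Q = [35 -10 -13; -10 30 -2; -13 -2 14]
y = z − H·x̄ = [-9, -16]
S = H·P̄·Hᵀ + R = [76 23; 23 194]
K = P̄·Hᵀ·S⁻¹ = [-8369/14215 -2012/14215; 264/14215 4072/14215; 5652/14215 -1989/14215]
x' = x̄ + K·y = [8008/14215, -39098/14215, -4829/14215]
P' = (I − K·H)·P̄ = [13321/14215 37474/14215 4952/14215; 37474/14215 196306/14215 37738/14215; 4952/14215 37738/14215 10604/14215]

x' = [8008/14215, -39098/14215, -4829/14215]
P' = [13321/14215 37474/14215 4952/14215; 37474/14215 196306/14215 37738/14215; 4952/14215 37738/14215 10604/14215]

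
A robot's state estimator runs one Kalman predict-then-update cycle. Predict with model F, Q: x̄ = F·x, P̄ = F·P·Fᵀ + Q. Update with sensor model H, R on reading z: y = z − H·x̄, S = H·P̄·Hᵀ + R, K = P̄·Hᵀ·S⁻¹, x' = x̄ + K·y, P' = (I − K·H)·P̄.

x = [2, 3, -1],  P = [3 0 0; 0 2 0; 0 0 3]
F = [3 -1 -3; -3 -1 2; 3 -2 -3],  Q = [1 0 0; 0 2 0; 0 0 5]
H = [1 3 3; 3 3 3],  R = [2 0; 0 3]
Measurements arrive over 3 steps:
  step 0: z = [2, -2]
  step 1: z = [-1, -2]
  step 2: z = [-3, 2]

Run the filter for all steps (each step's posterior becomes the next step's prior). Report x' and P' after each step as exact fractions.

step 0: x' = [-23742/17543, 9431/17543, 6101/17543], P' = [20679/17543 -25427/17543 13118/17543; -25427/17543 87934/17543 -71511/17543; 13118/17543 -71511/17543 64741/17543]
step 1: x' = [-106684699/142494799, 108125953/142494799, -112377845/142494799], P' = [166844268/142494799 -201198880/142494799 101391082/142494799; -201198880/142494799 632778121/142494799 -502914753/142494799; 101391082/142494799 -502914753/142494799 451674287/142494799]
step 2: x' = [233234815977/101078437747, -287744074126/101078437747, 114081005538/101078437747], P' = [1173536322997/1010784377470 -700169150669/505392188735 698926086517/1010784377470; -700169150669/505392188735 2208345096641/505392188735 -1756595940984/505392188735; 698926086517/1010784377470 -1756595940984/505392188735 3163070994767/1010784377470]

step 0: x̄ = F·x = [6, -11, 3]
step 0: P̄ = F·P·Fᵀ + Q = [57 -43 58; -43 43 -41; 58 -41 67]
step 0: y = z − H·x̄ = [20, 4]
step 0: S = H·P̄·Hᵀ + R = [401 603; 603 1038]
step 0: K = P̄·Hᵀ·S⁻¹ = [-8124/17543 8370/17543; 11921/17543 -9004/17543; -3596/17543 6348/17543]
step 0: x' = x̄ + K·y = [-23742/17543, 9431/17543, 6101/17543]
step 0: P' = (I − K·H)·P̄ = [20679/17543 -25427/17543 13118/17543; -25427/17543 87934/17543 -71511/17543; 13118/17543 -71511/17543 64741/17543]
step 1: x̄ = F·x = [-98960/17543, 73997/17543, -108391/17543]
step 1: P̄ = F·P·Fᵀ + Q = [361629/17543 -361364/17543 293768/17543; -361364/17543 544161/17543 -206689/17543; 293768/17543 -206689/17543 419099/17543]
step 1: y = z − H·x̄ = [3483/331, 364976/17543]
step 1: S = H·P̄·Hᵀ + R = [93209/331 98541/331; 98541/331 7039500/17543]
step 1: K = P̄·Hᵀ·S⁻¹ = [-66289563/142494799 67036470/142494799; 94195612/142494799 -71335512/142494799; -26165158/142494799 50150616/142494799]
step 1: x' = x̄ + K·y = [-106684699/142494799, 108125953/142494799, -112377845/142494799]
step 1: P' = (I − K·H)·P̄ = [166844268/142494799 -201198880/142494799 101391082/142494799; -201198880/142494799 632778121/142494799 -502914753/142494799; 101391082/142494799 -502914753/142494799 451674287/142494799]
step 2: x̄ = F·x = [-91046515/142494799, -12827546/142494799, -199172468/142494799]
step 2: P̄ = F·P·Fᵀ + Q = [2706605201/142494799 -2560914536/142494799 2291740904/142494799; -2560914536/142494799 3813836027/142494799 -1525903549/142494799; 2291740904/142494799 -1525903549/142494799 3364623522/142494799]
step 2: y = z − H·x̄ = [299562160/142494799, 1194129185/142494799]
step 2: S = H·P̄·Hᵀ + R = [38516425066/142494799 42029604078/142494799; 42029604078/142494799 57081677889/142494799]
step 2: K = P̄·Hᵀ·S⁻¹ = [-465350160733/1010784377470 33723150584/72198884105; 327539158151/505392188735 -35488570716/72198884105; -175718287543/1010784377470 24914657094/72198884105]
step 2: x' = x̄ + K·y = [233234815977/101078437747, -287744074126/101078437747, 114081005538/101078437747]
step 2: P' = (I − K·H)·P̄ = [1173536322997/1010784377470 -700169150669/505392188735 698926086517/1010784377470; -700169150669/505392188735 2208345096641/505392188735 -1756595940984/505392188735; 698926086517/1010784377470 -1756595940984/505392188735 3163070994767/1010784377470]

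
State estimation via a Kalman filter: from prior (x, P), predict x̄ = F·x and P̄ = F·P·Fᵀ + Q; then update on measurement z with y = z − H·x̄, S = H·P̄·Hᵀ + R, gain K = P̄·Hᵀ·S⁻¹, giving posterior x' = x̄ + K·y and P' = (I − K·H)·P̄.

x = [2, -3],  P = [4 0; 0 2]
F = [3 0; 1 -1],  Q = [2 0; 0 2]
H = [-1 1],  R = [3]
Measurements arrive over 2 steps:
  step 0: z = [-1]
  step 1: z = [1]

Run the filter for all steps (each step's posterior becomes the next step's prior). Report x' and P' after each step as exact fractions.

step 0: x̄ = F·x = [6, 5]
step 0: P̄ = F·P·Fᵀ + Q = [38 12; 12 8]
step 0: y = z − H·x̄ = [0]
step 0: S = H·P̄·Hᵀ + R = [25]
step 0: K = P̄·Hᵀ·S⁻¹ = [-26/25; -4/25]
step 0: x' = x̄ + K·y = [6, 5]
step 0: P' = (I − K·H)·P̄ = [274/25 196/25; 196/25 184/25]
step 1: x̄ = F·x = [18, 1]
step 1: P̄ = F·P·Fᵀ + Q = [2516/25 234/25; 234/25 116/25]
step 1: y = z − H·x̄ = [18]
step 1: S = H·P̄·Hᵀ + R = [2239/25]
step 1: K = P̄·Hᵀ·S⁻¹ = [-2282/2239; -118/2239]
step 1: x' = x̄ + K·y = [-774/2239, 115/2239]
step 1: P' = (I − K·H)·P̄ = [17032/2239 10186/2239; 10186/2239 9832/2239]

step 0: x' = [6, 5], P' = [274/25 196/25; 196/25 184/25]
step 1: x' = [-774/2239, 115/2239], P' = [17032/2239 10186/2239; 10186/2239 9832/2239]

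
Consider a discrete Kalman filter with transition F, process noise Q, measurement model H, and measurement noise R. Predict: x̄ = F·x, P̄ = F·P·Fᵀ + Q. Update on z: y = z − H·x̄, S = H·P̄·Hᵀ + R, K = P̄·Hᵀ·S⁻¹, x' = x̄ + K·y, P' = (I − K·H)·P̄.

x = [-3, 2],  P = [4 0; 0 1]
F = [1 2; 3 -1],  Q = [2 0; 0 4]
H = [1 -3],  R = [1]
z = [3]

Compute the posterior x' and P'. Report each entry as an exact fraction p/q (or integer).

x̄ = F·x = [1, -11]
P̄ = F·P·Fᵀ + Q = [10 10; 10 41]
y = z − H·x̄ = [-31]
S = H·P̄·Hᵀ + R = [320]
K = P̄·Hᵀ·S⁻¹ = [-1/16; -113/320]
x' = x̄ + K·y = [47/16, -17/320]
P' = (I − K·H)·P̄ = [35/4 47/16; 47/16 351/320]

x' = [47/16, -17/320]
P' = [35/4 47/16; 47/16 351/320]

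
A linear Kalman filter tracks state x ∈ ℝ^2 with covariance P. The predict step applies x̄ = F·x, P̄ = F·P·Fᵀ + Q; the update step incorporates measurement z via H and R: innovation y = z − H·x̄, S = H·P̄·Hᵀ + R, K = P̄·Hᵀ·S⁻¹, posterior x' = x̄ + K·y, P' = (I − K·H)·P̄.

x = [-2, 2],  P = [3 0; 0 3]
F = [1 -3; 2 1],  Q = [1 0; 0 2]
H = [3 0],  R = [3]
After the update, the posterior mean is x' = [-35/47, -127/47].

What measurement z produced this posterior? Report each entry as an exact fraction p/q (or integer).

x̄ = F·x = [-8, -2]
P̄ = F·P·Fᵀ + Q = [31 -3; -3 17]
S = H·P̄·Hᵀ + R = [282]
K = P̄·Hᵀ·S⁻¹ = [31/94; -3/94]
x' − x̄ = [341/47, -33/47] = K·y
y = (KᵀK)⁻¹·Kᵀ·(x' − x̄) = [22]
z = y + H·x̄ = [22] + [-24] = [-2]

z = [-2]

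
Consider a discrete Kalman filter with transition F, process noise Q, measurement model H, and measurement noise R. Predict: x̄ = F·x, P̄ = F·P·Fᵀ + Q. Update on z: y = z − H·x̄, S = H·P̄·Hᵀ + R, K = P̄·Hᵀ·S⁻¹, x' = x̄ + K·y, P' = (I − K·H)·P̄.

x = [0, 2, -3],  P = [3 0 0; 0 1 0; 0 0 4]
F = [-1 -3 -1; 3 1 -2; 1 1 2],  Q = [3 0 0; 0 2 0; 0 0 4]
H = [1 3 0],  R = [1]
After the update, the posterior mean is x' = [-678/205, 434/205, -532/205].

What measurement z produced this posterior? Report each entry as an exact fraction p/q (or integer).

z = [3]

x̄ = F·x = [-3, 8, -4]
P̄ = F·P·Fᵀ + Q = [19 -4 -14; -4 46 -6; -14 -6 24]
S = H·P̄·Hᵀ + R = [410]
K = P̄·Hᵀ·S⁻¹ = [7/410; 67/205; -16/205]
x' − x̄ = [-63/205, -1206/205, 288/205] = K·y
y = (KᵀK)⁻¹·Kᵀ·(x' − x̄) = [-18]
z = y + H·x̄ = [-18] + [21] = [3]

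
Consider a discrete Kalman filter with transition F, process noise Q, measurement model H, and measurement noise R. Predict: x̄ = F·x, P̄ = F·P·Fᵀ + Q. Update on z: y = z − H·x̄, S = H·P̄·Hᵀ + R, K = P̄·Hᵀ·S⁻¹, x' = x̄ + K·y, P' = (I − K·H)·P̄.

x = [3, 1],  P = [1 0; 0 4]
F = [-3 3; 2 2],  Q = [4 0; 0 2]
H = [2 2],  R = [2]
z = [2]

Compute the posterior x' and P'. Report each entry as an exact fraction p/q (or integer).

x' = [-1424/215, 328/43]
P' = [1557/215 -298/43; -298/43 306/43]

x̄ = F·x = [-6, 8]
P̄ = F·P·Fᵀ + Q = [49 18; 18 22]
y = z − H·x̄ = [-2]
S = H·P̄·Hᵀ + R = [430]
K = P̄·Hᵀ·S⁻¹ = [67/215; 8/43]
x' = x̄ + K·y = [-1424/215, 328/43]
P' = (I − K·H)·P̄ = [1557/215 -298/43; -298/43 306/43]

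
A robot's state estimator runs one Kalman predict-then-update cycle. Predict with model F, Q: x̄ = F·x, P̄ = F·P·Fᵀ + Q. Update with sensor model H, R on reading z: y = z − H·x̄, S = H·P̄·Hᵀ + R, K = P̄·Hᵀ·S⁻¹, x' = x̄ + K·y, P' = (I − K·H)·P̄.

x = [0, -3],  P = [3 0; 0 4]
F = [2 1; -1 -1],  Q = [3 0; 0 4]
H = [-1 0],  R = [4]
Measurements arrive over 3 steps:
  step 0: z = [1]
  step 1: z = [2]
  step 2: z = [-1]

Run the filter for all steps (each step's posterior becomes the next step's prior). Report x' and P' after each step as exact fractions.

step 0: x' = [-31/23, 49/23], P' = [76/23 -40/23; -40/23 153/23]
step 1: x' = [-392/229, -93/458], P' = [732/229 -370/229; -370/229 3311/458]
step 2: x' = [937/9413, -570/9413], P' = [30324/9413 -16076/9413; -16076/9413 70105/9413]

step 0: x̄ = F·x = [-3, 3]
step 0: P̄ = F·P·Fᵀ + Q = [19 -10; -10 11]
step 0: y = z − H·x̄ = [-2]
step 0: S = H·P̄·Hᵀ + R = [23]
step 0: K = P̄·Hᵀ·S⁻¹ = [-19/23; 10/23]
step 0: x' = x̄ + K·y = [-31/23, 49/23]
step 0: P' = (I − K·H)·P̄ = [76/23 -40/23; -40/23 153/23]
step 1: x̄ = F·x = [-13/23, -18/23]
step 1: P̄ = F·P·Fᵀ + Q = [366/23 -185/23; -185/23 241/23]
step 1: y = z − H·x̄ = [33/23]
step 1: S = H·P̄·Hᵀ + R = [458/23]
step 1: K = P̄·Hᵀ·S⁻¹ = [-183/229; 185/458]
step 1: x' = x̄ + K·y = [-392/229, -93/458]
step 1: P' = (I − K·H)·P̄ = [732/229 -370/229; -370/229 3311/458]
step 2: x̄ = F·x = [-1661/458, 877/458]
step 2: P̄ = F·P·Fᵀ + Q = [7581/458 -4019/458; -4019/458 5127/458]
step 2: y = z − H·x̄ = [-2119/458]
step 2: S = H·P̄·Hᵀ + R = [9413/458]
step 2: K = P̄·Hᵀ·S⁻¹ = [-7581/9413; 4019/9413]
step 2: x' = x̄ + K·y = [937/9413, -570/9413]
step 2: P' = (I − K·H)·P̄ = [30324/9413 -16076/9413; -16076/9413 70105/9413]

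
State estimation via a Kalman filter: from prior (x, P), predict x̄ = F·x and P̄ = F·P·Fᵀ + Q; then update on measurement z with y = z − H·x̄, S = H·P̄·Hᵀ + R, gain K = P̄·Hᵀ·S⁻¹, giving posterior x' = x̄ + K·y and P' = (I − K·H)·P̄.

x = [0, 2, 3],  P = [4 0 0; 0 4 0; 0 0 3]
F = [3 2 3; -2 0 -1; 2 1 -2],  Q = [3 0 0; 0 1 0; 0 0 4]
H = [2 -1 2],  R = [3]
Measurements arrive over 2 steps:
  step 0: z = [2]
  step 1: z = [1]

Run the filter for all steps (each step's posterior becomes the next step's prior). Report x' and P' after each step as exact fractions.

step 0: x' = [308/41, -17/41, -274/41], P' = [13253/779 -1857/779 -13844/779; -1857/779 4344/779 3870/779; -13844/779 3870/779 15944/779]
step 1: x' = [-4570/1823, -71429/58336, 71895/29168], P' = [2361702/34637 192960/34637 -2261973/34637; 192960/34637 2426613/1108384 -2569527/554192; -2261973/34637 -2569527/554192 17612589/277096]

step 0: x̄ = F·x = [13, -3, -4]
step 0: P̄ = F·P·Fᵀ + Q = [82 -33 14; -33 20 -10; 14 -10 36]
step 0: y = z − H·x̄ = [-19]
step 0: S = H·P̄·Hᵀ + R = [779]
step 0: K = P̄·Hᵀ·S⁻¹ = [225/779; -106/779; 110/779]
step 0: x' = x̄ + K·y = [308/41, -17/41, -274/41]
step 0: P' = (I − K·H)·P̄ = [13253/779 -1857/779 -13844/779; -1857/779 4344/779 3870/779; -13844/779 3870/779 15944/779]
step 1: x̄ = F·x = [68/41, -342/41, 1147/41]
step 1: P̄ = F·P·Fᵀ + Q = [57450/779 -3066/779 -24327/779; -3066/779 14359/779 -48968/779; -24327/779 -48968/779 212092/779]
step 1: y = z − H·x̄ = [-2731/41]
step 1: S = H·P̄·Hᵀ + R = [58336/41]
step 1: K = P̄·Hᵀ·S⁻¹ = [114/1823; -6233/58336; 11171/29168]
step 1: x' = x̄ + K·y = [-4570/1823, -71429/58336, 71895/29168]
step 1: P' = (I − K·H)·P̄ = [2361702/34637 192960/34637 -2261973/34637; 192960/34637 2426613/1108384 -2569527/554192; -2261973/34637 -2569527/554192 17612589/277096]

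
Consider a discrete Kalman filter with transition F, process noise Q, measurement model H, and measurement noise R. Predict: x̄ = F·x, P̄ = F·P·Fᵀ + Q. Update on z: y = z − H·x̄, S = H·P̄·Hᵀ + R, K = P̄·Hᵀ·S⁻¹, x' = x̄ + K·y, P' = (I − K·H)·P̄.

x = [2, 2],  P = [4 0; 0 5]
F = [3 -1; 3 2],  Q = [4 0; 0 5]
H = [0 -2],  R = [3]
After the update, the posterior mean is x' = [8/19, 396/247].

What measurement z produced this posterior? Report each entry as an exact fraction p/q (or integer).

x̄ = F·x = [4, 10]
P̄ = F·P·Fᵀ + Q = [45 26; 26 61]
S = H·P̄·Hᵀ + R = [247]
K = P̄·Hᵀ·S⁻¹ = [-4/19; -122/247]
x' − x̄ = [-68/19, -2074/247] = K·y
y = (KᵀK)⁻¹·Kᵀ·(x' − x̄) = [17]
z = y + H·x̄ = [17] + [-20] = [-3]

z = [-3]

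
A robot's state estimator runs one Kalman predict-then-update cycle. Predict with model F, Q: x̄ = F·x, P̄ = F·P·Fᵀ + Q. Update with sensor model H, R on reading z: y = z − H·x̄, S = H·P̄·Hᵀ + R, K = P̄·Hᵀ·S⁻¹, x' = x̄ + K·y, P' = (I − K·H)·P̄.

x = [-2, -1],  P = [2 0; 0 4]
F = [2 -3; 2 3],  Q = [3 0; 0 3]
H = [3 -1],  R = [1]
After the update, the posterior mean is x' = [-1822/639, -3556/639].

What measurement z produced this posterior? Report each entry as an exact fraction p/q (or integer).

x̄ = F·x = [-1, -7]
P̄ = F·P·Fᵀ + Q = [47 -28; -28 47]
S = H·P̄·Hᵀ + R = [639]
K = P̄·Hᵀ·S⁻¹ = [169/639; -131/639]
x' − x̄ = [-1183/639, 917/639] = K·y
y = (KᵀK)⁻¹·Kᵀ·(x' − x̄) = [-7]
z = y + H·x̄ = [-7] + [4] = [-3]

z = [-3]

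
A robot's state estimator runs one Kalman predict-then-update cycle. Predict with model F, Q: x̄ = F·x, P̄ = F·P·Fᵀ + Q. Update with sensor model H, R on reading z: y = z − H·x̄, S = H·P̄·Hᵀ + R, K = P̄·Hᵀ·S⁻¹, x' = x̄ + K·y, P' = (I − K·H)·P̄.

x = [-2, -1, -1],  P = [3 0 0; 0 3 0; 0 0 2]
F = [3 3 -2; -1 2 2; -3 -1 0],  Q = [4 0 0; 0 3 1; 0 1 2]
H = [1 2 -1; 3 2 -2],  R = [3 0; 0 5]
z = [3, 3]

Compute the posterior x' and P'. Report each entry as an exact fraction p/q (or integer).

x̄ = F·x = [-7, -2, 7]
P̄ = F·P·Fᵀ + Q = [66 1 -36; 1 26 4; -36 4 32]
y = z − H·x̄ = [21, 42]
S = H·P̄·Hᵀ + R = [265 530; 530 1243]
K = P̄·Hᵀ·S⁻¹ = [-14888/48495 64/183; 11999/16165 -17/61; 2468/9699 -44/183]
x' = x̄ + K·y = [329/265, 499/265, 119/53]
P' = (I − K·H)·P̄ = [135902/48495 -6371/16165 28468/9699; -6371/16165 44074/16165 9156/3233; 28468/9699 9156/3233 76000/9699]

x' = [329/265, 499/265, 119/53]
P' = [135902/48495 -6371/16165 28468/9699; -6371/16165 44074/16165 9156/3233; 28468/9699 9156/3233 76000/9699]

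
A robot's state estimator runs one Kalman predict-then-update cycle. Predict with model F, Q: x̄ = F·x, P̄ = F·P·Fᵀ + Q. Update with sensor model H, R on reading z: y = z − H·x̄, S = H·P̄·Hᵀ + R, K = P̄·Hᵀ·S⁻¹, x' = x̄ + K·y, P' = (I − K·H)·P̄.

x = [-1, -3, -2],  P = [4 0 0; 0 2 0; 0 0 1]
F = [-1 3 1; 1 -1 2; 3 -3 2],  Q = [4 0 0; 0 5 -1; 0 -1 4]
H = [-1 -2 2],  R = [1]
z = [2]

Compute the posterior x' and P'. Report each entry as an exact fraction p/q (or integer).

x' = [-176/31, -102/31, -158/31]
P' = [2207/248 -161/62 213/124; -161/62 415/31 376/31; 213/124 376/31 819/62]

x̄ = F·x = [-10, -2, 2]
P̄ = F·P·Fᵀ + Q = [27 -8 -28; -8 15 21; -28 21 62]
y = z − H·x̄ = [-16]
S = H·P̄·Hᵀ + R = [248]
K = P̄·Hᵀ·S⁻¹ = [-67/248; 5/62; 55/124]
x' = x̄ + K·y = [-176/31, -102/31, -158/31]
P' = (I − K·H)·P̄ = [2207/248 -161/62 213/124; -161/62 415/31 376/31; 213/124 376/31 819/62]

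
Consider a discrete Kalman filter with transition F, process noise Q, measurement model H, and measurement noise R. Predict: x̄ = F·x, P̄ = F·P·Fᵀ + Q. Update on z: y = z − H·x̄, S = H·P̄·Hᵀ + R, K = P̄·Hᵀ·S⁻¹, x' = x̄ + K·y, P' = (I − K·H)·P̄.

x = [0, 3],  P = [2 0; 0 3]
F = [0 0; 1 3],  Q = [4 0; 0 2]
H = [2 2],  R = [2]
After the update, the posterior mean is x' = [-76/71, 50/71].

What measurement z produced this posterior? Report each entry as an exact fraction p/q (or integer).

x̄ = F·x = [0, 9]
P̄ = F·P·Fᵀ + Q = [4 0; 0 31]
S = H·P̄·Hᵀ + R = [142]
K = P̄·Hᵀ·S⁻¹ = [4/71; 31/71]
x' − x̄ = [-76/71, -589/71] = K·y
y = (KᵀK)⁻¹·Kᵀ·(x' − x̄) = [-19]
z = y + H·x̄ = [-19] + [18] = [-1]

z = [-1]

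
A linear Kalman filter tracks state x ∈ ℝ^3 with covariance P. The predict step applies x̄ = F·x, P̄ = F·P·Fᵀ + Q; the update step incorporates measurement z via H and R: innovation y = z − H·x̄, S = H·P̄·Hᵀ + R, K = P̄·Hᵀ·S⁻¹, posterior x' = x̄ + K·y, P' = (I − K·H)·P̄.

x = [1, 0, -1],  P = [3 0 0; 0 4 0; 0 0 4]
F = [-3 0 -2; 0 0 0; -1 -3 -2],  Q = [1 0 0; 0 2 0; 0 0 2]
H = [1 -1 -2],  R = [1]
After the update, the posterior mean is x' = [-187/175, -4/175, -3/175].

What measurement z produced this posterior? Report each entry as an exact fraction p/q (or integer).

x̄ = F·x = [-1, 0, 1]
P̄ = F·P·Fᵀ + Q = [44 0 25; 0 2 0; 25 0 57]
S = H·P̄·Hᵀ + R = [175]
K = P̄·Hᵀ·S⁻¹ = [-6/175; -2/175; -89/175]
x' − x̄ = [-12/175, -4/175, -178/175] = K·y
y = (KᵀK)⁻¹·Kᵀ·(x' − x̄) = [2]
z = y + H·x̄ = [2] + [-3] = [-1]

z = [-1]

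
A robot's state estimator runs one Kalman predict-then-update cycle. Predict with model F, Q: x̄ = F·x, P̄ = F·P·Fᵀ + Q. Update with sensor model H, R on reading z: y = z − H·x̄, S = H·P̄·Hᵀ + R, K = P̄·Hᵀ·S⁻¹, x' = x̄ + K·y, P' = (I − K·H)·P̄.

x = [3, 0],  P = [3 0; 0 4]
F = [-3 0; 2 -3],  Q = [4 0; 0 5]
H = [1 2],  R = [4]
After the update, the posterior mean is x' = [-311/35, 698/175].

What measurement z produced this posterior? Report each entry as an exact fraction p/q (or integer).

x̄ = F·x = [-9, 6]
P̄ = F·P·Fᵀ + Q = [31 -18; -18 53]
S = H·P̄·Hᵀ + R = [175]
K = P̄·Hᵀ·S⁻¹ = [-1/35; 88/175]
x' − x̄ = [4/35, -352/175] = K·y
y = (KᵀK)⁻¹·Kᵀ·(x' − x̄) = [-4]
z = y + H·x̄ = [-4] + [3] = [-1]

z = [-1]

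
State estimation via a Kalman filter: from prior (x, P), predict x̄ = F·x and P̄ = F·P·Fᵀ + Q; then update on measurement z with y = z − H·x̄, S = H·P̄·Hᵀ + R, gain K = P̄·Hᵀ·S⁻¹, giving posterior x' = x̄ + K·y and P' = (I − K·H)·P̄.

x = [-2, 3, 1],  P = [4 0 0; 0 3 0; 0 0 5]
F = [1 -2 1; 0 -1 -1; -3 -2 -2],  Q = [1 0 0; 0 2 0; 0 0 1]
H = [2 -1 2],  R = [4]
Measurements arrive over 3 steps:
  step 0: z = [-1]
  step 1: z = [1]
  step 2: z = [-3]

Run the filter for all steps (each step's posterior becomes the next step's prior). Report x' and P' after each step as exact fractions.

step 0: x' = [-57/10, -304/115, 433/115], P' = [197/10 -7/5 -101/5; -7/5 862/115 616/115; -101/5 616/115 2733/115]
step 1: x' = [-220623/127706, -200573/63853, 100711/127706], P' = [956571/127706 888606/63853 -32457/127706; 888606/63853 2699572/63853 468238/63853; -32457/127706 468238/63853 599031/127706]
step 2: x' = [-27853545/394624987, -708268035/394624987, -910272111/394624987], P' = [1263555761/394624987 728366906/394624987 -762021848/394624987; 728366906/394624987 3439821228/394624987 1096760618/394624987; -762021848/394624987 1096760618/394624987 1619774315/394624987]

step 0: x̄ = F·x = [-7, -4, -2]
step 0: P̄ = F·P·Fᵀ + Q = [22 1 -10; 1 10 16; -10 16 69]
step 0: y = z − H·x̄ = [13]
step 0: S = H·P̄·Hᵀ + R = [230]
step 0: K = P̄·Hᵀ·S⁻¹ = [1/10; 12/115; 51/115]
step 0: x' = x̄ + K·y = [-57/10, -304/115, 433/115]
step 0: P' = (I − K·H)·P̄ = [197/10 -7/5 -101/5; -7/5 862/115 616/115; -101/5 616/115 2733/115]
step 1: x̄ = F·x = [771/230, -129/115, 3417/230]
step 1: P̄ = F·P·Fᵀ + Q = [4191/230 2091/115 6777/230; 2091/115 5057/115 2202/115; 6777/230 2202/115 20009/230]
step 1: y = z − H·x̄ = [-4202/115]
step 1: S = H·P̄·Hᵀ + R = [63853/115]
step 1: K = P̄·Hᵀ·S⁻¹ = [8877/63853; 3529/63853; 24584/63853]
step 1: x' = x̄ + K·y = [-220623/127706, -200573/63853, 100711/127706]
step 1: P' = (I − K·H)·P̄ = [956571/127706 888606/63853 -32457/127706; 888606/63853 2699572/63853 468238/63853; -32457/127706 468238/63853 599031/127706]
step 2: x̄ = F·x = [341190/63853, 300435/127706, 1262739/127706]
step 2: P̄ = F·P·Fᵀ + Q = [6180109/63853 4695489/63853 13336443/63853; 4695489/63853 8126539/127706 20976519/127706; 13336443/63853 20976519/127706 61158413/127706]
step 2: y = z − H·x̄ = [-3972921/127706]
step 2: S = H·P̄·Hᵀ + R = [394624987/127706]
step 2: K = P̄·Hᵀ·S⁻¹ = [68675230/394624987; 52608455/394624987; 154686079/394624987]
step 2: x' = x̄ + K·y = [-27853545/394624987, -708268035/394624987, -910272111/394624987]
step 2: P' = (I − K·H)·P̄ = [1263555761/394624987 728366906/394624987 -762021848/394624987; 728366906/394624987 3439821228/394624987 1096760618/394624987; -762021848/394624987 1096760618/394624987 1619774315/394624987]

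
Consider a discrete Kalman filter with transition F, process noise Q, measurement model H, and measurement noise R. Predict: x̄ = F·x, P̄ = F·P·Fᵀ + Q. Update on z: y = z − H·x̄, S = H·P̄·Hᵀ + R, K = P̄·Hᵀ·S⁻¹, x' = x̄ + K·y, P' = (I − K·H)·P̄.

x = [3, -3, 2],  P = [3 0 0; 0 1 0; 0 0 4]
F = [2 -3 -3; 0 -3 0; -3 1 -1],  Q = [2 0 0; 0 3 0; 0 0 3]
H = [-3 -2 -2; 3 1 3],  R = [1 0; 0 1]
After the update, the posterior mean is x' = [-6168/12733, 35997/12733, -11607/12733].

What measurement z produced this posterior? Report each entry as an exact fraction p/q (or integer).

z = [-2, -1]

x̄ = F·x = [9, 9, -14]
P̄ = F·P·Fᵀ + Q = [59 9 -9; 9 12 -3; -9 -3 35]
S = H·P̄·Hᵀ + R = [696 -687; -687 733]
K = P̄·Hᵀ·S⁻¹ = [-6836/12733 -3645/12733; -4125/12733 -3345/12733; 24404/38199 8927/12733]
x' − x̄ = [-120765/12733, -78600/12733, 166655/12733] = K·y
y = (KᵀK)⁻¹·Kᵀ·(x' − x̄) = [15, 5]
z = y + H·x̄ = [15, 5] + [-17, -6] = [-2, -1]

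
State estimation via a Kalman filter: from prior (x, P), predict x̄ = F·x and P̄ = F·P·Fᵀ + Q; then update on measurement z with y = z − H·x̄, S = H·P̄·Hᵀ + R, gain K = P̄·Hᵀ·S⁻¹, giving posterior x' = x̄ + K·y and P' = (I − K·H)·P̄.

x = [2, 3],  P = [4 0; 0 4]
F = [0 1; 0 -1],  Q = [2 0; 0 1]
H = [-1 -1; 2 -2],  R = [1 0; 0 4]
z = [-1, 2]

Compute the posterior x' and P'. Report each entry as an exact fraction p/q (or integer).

x̄ = F·x = [3, -3]
P̄ = F·P·Fᵀ + Q = [6 -4; -4 5]
y = z − H·x̄ = [-1, -10]
S = H·P̄·Hᵀ + R = [4 -2; -2 80]
K = P̄·Hᵀ·S⁻¹ = [-30/79 19/79; -29/79 -37/158]
x' = x̄ + K·y = [77/79, -23/79]
P' = (I − K·H)·P̄ = [34/79 -4/79; -4/79 33/79]

x' = [77/79, -23/79]
P' = [34/79 -4/79; -4/79 33/79]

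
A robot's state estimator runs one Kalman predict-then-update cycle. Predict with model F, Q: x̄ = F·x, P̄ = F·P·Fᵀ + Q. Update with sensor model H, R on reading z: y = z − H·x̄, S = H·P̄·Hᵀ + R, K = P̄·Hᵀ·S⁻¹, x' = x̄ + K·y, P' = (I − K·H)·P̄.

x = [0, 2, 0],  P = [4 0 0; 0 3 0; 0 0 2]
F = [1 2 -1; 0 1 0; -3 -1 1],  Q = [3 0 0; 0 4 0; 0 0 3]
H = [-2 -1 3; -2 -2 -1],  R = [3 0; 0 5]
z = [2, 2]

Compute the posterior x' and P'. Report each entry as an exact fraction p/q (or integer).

x̄ = F·x = [4, 2, -2]
P̄ = F·P·Fᵀ + Q = [21 6 -20; 6 7 -3; -20 -3 44]
y = z − H·x̄ = [18, 12]
S = H·P̄·Hᵀ + R = [772 97; 97 117]
K = P̄·Hᵀ·S⁻¹ = [-9338/80915 -15772/80915; -209/16183 -3008/16183; 20281/80915 -15431/80915]
x' = x̄ + K·y = [-33688/80915, -7492/16183, 18056/80915]
P' = (I − K·H)·P̄ = [154463/80915 -27746/16183 47394/80915; -27746/16183 38245/16183 -5958/16183; 47394/80915 -5958/16183 41947/80915]

x' = [-33688/80915, -7492/16183, 18056/80915]
P' = [154463/80915 -27746/16183 47394/80915; -27746/16183 38245/16183 -5958/16183; 47394/80915 -5958/16183 41947/80915]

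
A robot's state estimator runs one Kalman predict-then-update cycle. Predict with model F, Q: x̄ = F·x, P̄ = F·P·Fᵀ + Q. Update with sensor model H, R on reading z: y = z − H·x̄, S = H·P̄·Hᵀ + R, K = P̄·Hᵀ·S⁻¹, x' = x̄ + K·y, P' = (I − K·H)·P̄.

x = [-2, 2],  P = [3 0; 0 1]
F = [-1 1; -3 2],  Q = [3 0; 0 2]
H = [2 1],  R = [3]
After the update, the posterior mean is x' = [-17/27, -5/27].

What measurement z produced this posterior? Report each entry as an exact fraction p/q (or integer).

z = [-2]

x̄ = F·x = [4, 10]
P̄ = F·P·Fᵀ + Q = [7 11; 11 33]
S = H·P̄·Hᵀ + R = [108]
K = P̄·Hᵀ·S⁻¹ = [25/108; 55/108]
x' − x̄ = [-125/27, -275/27] = K·y
y = (KᵀK)⁻¹·Kᵀ·(x' − x̄) = [-20]
z = y + H·x̄ = [-20] + [18] = [-2]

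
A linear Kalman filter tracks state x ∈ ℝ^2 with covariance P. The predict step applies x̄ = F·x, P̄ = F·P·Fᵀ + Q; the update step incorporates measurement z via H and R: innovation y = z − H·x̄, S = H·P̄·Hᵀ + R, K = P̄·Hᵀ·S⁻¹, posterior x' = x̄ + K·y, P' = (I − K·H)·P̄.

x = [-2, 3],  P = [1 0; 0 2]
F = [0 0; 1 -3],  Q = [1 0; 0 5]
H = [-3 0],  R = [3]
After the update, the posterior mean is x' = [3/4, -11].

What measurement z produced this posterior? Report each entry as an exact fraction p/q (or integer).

z = [-3]

x̄ = F·x = [0, -11]
P̄ = F·P·Fᵀ + Q = [1 0; 0 24]
S = H·P̄·Hᵀ + R = [12]
K = P̄·Hᵀ·S⁻¹ = [-1/4; 0]
x' − x̄ = [3/4, 0] = K·y
y = (KᵀK)⁻¹·Kᵀ·(x' − x̄) = [-3]
z = y + H·x̄ = [-3] + [0] = [-3]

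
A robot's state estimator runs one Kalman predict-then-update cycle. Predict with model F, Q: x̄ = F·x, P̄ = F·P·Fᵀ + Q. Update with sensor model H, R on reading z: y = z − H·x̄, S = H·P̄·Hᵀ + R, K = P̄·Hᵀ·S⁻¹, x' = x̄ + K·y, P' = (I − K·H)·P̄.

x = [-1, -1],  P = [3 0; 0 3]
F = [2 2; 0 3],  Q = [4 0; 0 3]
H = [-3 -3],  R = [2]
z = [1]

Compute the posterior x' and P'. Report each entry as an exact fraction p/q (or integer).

x' = [-79/106, 21/53]
P' = [1175/212 -288/53; -288/53 294/53]

x̄ = F·x = [-4, -3]
P̄ = F·P·Fᵀ + Q = [28 18; 18 30]
y = z − H·x̄ = [-20]
S = H·P̄·Hᵀ + R = [848]
K = P̄·Hᵀ·S⁻¹ = [-69/424; -9/53]
x' = x̄ + K·y = [-79/106, 21/53]
P' = (I − K·H)·P̄ = [1175/212 -288/53; -288/53 294/53]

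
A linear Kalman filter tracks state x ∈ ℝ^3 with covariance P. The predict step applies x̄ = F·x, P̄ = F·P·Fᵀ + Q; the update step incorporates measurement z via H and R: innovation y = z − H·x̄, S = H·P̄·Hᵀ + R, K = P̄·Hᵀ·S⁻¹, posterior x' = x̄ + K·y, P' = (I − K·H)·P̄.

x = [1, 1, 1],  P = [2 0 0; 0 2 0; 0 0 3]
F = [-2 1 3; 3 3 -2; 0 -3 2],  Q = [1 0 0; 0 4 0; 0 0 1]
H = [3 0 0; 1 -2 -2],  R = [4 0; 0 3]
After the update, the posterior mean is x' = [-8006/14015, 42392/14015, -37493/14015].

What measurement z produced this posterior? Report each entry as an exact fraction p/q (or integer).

x̄ = F·x = [2, 4, -1]
P̄ = F·P·Fᵀ + Q = [38 -24 12; -24 52 -30; 12 -30 31]
S = H·P̄·Hᵀ + R = [346 186; 186 181]
K = P̄·Hᵀ·S⁻¹ = [4551/14015 124/14015; -192/14015 -5068/14015; 2328/14015 -1618/14015]
x' − x̄ = [-36036/14015, -13668/14015, -23478/14015] = K·y
y = (KᵀK)⁻¹·Kᵀ·(x' − x̄) = [-8, 3]
z = y + H·x̄ = [-8, 3] + [6, -4] = [-2, -1]

z = [-2, -1]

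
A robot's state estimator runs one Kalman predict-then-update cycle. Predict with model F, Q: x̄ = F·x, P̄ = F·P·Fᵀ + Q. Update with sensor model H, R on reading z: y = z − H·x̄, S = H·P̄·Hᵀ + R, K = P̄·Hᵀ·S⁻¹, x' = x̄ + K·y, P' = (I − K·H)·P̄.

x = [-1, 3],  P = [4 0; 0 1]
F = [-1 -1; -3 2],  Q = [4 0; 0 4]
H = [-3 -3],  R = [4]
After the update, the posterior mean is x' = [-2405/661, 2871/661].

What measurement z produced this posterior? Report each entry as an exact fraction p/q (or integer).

x̄ = F·x = [-2, 9]
P̄ = F·P·Fᵀ + Q = [9 10; 10 44]
S = H·P̄·Hᵀ + R = [661]
K = P̄·Hᵀ·S⁻¹ = [-57/661; -162/661]
x' − x̄ = [-1083/661, -3078/661] = K·y
y = (KᵀK)⁻¹·Kᵀ·(x' − x̄) = [19]
z = y + H·x̄ = [19] + [-21] = [-2]

z = [-2]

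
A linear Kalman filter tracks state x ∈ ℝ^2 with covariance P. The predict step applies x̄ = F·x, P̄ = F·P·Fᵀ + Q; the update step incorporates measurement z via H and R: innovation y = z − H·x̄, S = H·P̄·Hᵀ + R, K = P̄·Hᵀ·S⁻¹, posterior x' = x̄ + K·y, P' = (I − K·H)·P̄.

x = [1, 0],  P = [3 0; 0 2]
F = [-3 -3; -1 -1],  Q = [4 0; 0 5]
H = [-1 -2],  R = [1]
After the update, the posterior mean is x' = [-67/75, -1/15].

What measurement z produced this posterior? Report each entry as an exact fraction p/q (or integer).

z = [1]

x̄ = F·x = [-3, -1]
P̄ = F·P·Fᵀ + Q = [49 15; 15 10]
S = H·P̄·Hᵀ + R = [150]
K = P̄·Hᵀ·S⁻¹ = [-79/150; -7/30]
x' − x̄ = [158/75, 14/15] = K·y
y = (KᵀK)⁻¹·Kᵀ·(x' − x̄) = [-4]
z = y + H·x̄ = [-4] + [5] = [1]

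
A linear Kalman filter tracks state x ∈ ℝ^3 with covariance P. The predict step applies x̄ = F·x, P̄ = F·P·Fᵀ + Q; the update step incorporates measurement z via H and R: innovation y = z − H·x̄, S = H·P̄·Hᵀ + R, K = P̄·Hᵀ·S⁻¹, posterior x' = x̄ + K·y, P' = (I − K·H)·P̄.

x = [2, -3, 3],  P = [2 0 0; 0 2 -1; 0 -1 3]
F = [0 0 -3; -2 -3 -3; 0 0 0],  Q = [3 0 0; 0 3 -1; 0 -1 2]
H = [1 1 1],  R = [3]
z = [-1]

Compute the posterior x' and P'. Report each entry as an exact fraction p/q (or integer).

x' = [-387/107, 232/107, 12/107]
P' = [906/107 -714/107 -48/107; -714/107 1041/107 -162/107; -48/107 -162/107 213/107]

x̄ = F·x = [-9, -4, 0]
P̄ = F·P·Fᵀ + Q = [30 18 0; 18 38 -1; 0 -1 2]
y = z − H·x̄ = [12]
S = H·P̄·Hᵀ + R = [107]
K = P̄·Hᵀ·S⁻¹ = [48/107; 55/107; 1/107]
x' = x̄ + K·y = [-387/107, 232/107, 12/107]
P' = (I − K·H)·P̄ = [906/107 -714/107 -48/107; -714/107 1041/107 -162/107; -48/107 -162/107 213/107]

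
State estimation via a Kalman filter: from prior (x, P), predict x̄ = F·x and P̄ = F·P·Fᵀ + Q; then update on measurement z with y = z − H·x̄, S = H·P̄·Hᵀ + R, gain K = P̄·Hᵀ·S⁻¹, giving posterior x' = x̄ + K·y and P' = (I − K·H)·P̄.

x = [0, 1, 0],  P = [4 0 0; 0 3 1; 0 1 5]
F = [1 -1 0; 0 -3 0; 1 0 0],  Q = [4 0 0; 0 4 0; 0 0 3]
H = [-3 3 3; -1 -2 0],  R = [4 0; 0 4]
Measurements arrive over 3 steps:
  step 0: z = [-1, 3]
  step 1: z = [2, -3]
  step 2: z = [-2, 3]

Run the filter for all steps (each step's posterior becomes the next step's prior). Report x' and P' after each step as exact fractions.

step 0: x̄ = F·x = [-1, -3, 0]
step 0: P̄ = F·P·Fᵀ + Q = [11 9 4; 9 31 0; 4 0 7]
step 0: y = z − H·x̄ = [5, -4]
step 0: S = H·P̄·Hᵀ + R = [211 -138; -138 175]
step 0: K = P̄·Hᵀ·S⁻¹ = [-2952/17881 -5291/17881; 1752/17881 -5873/17881; 1023/17881 398/17881]
step 0: x' = x̄ + K·y = [-11477/17881, -21391/17881, 3523/17881]
step 0: P' = (I − K·H)·P̄ = [60964/17881 -19900/17881 76928/17881; -19900/17881 21696/17881 -39260/17881; 76928/17881 -39260/17881 117552/17881]
step 1: x̄ = F·x = [9914/17881, 64173/17881, -11477/17881]
step 1: P̄ = F·P·Fᵀ + Q = [193984/17881 124788/17881 80864/17881; 124788/17881 266788/17881 59700/17881; 80864/17881 59700/17881 114607/17881]
step 1: y = z − H·x̄ = [-92584/17881, 84617/17881]
step 1: S = H·P̄·Hᵀ + R = [2622799/17881 -1245204/17881; -1245204/17881 1831812/17881]
step 1: K = P̄·Hᵀ·S⁻¹ = [-2275236/15164801 -15656026/45494403; 1345152/15164801 -13607789/45494403; 1231011/15164801 -2463305/45494403]
step 1: x' = x̄ + K·y = [-13521788/45494403, 77984642/45494403, -59979448/45494403]
step 1: P' = (I − K·H)·P̄ = [118546304/45494403 -27961100/45494403 137406460/45494403; -27961100/45494403 41196128/45494403 -63776620/45494403; 137406460/45494403 -63776620/45494403 206107124/45494403]
step 2: x̄ = F·x = [-91506430/45494403, -77984642/15164801, -13521788/45494403]
step 2: P̄ = F·P·Fᵀ + Q = [397642244/45494403 69157228/15164801 146507404/45494403; 69157228/15164801 184247588/15164801 27961100/15164801; 146507404/45494403 27961100/15164801 255029513/45494403]
step 2: y = z − H·x̄ = [125639682/15164801, -422931073/45494403]
step 2: S = H·P̄·Hᵀ + R = [2056328039/15164801 -814645604/15164801; -814645604/15164801 3620477648/45494403]
step 2: K = P̄·Hᵀ·S⁻¹ = [-3379745871/22477822664 -29305570385/89911290656; 1995365037/22477822664 -27218368077/89911290656; 226973772/2809727833 -362730989/11238911332]
step 2: x' = x̄ + K·y = [-20415418013/89911290656, -143209736809/89911290656, 7553522143/11238911332]
step 2: P' = (I − K·H)·P̄ = [55877192611/22477822664 -13285811113/22477822664 8082084487/2809727833; -13285811113/22477822664 20252089595/22477822664 -3859676749/2809727833; 8082084487/2809727833 -3859676749/2809727833 12244392932/2809727833]

step 0: x' = [-11477/17881, -21391/17881, 3523/17881], P' = [60964/17881 -19900/17881 76928/17881; -19900/17881 21696/17881 -39260/17881; 76928/17881 -39260/17881 117552/17881]
step 1: x' = [-13521788/45494403, 77984642/45494403, -59979448/45494403], P' = [118546304/45494403 -27961100/45494403 137406460/45494403; -27961100/45494403 41196128/45494403 -63776620/45494403; 137406460/45494403 -63776620/45494403 206107124/45494403]
step 2: x' = [-20415418013/89911290656, -143209736809/89911290656, 7553522143/11238911332], P' = [55877192611/22477822664 -13285811113/22477822664 8082084487/2809727833; -13285811113/22477822664 20252089595/22477822664 -3859676749/2809727833; 8082084487/2809727833 -3859676749/2809727833 12244392932/2809727833]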